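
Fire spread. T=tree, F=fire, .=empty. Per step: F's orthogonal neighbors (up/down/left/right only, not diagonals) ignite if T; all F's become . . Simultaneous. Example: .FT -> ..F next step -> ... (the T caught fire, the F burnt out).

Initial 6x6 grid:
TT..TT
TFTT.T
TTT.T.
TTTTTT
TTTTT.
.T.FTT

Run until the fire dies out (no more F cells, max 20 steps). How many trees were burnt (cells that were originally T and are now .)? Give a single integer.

Step 1: +6 fires, +2 burnt (F count now 6)
Step 2: +9 fires, +6 burnt (F count now 9)
Step 3: +4 fires, +9 burnt (F count now 4)
Step 4: +4 fires, +4 burnt (F count now 4)
Step 5: +0 fires, +4 burnt (F count now 0)
Fire out after step 5
Initially T: 26, now '.': 33
Total burnt (originally-T cells now '.'): 23

Answer: 23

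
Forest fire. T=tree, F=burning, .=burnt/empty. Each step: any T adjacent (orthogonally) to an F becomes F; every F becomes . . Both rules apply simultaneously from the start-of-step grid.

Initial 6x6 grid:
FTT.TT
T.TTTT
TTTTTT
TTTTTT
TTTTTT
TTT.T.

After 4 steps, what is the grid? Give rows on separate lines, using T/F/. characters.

Step 1: 2 trees catch fire, 1 burn out
  .FT.TT
  F.TTTT
  TTTTTT
  TTTTTT
  TTTTTT
  TTT.T.
Step 2: 2 trees catch fire, 2 burn out
  ..F.TT
  ..TTTT
  FTTTTT
  TTTTTT
  TTTTTT
  TTT.T.
Step 3: 3 trees catch fire, 2 burn out
  ....TT
  ..FTTT
  .FTTTT
  FTTTTT
  TTTTTT
  TTT.T.
Step 4: 4 trees catch fire, 3 burn out
  ....TT
  ...FTT
  ..FTTT
  .FTTTT
  FTTTTT
  TTT.T.

....TT
...FTT
..FTTT
.FTTTT
FTTTTT
TTT.T.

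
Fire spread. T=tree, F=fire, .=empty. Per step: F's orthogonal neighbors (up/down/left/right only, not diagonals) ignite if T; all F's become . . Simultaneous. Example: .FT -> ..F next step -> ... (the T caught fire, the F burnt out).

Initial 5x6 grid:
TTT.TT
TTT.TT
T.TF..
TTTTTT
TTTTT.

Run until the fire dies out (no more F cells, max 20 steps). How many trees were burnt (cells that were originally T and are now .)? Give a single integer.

Step 1: +2 fires, +1 burnt (F count now 2)
Step 2: +4 fires, +2 burnt (F count now 4)
Step 3: +6 fires, +4 burnt (F count now 6)
Step 4: +4 fires, +6 burnt (F count now 4)
Step 5: +3 fires, +4 burnt (F count now 3)
Step 6: +0 fires, +3 burnt (F count now 0)
Fire out after step 6
Initially T: 23, now '.': 26
Total burnt (originally-T cells now '.'): 19

Answer: 19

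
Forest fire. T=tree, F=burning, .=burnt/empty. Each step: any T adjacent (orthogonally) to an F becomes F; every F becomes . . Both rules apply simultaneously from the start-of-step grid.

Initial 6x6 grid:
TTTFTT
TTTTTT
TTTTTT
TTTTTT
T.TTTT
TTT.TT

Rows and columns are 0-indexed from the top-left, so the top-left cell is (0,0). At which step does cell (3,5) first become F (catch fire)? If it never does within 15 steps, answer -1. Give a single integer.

Step 1: cell (3,5)='T' (+3 fires, +1 burnt)
Step 2: cell (3,5)='T' (+5 fires, +3 burnt)
Step 3: cell (3,5)='T' (+6 fires, +5 burnt)
Step 4: cell (3,5)='T' (+6 fires, +6 burnt)
Step 5: cell (3,5)='F' (+5 fires, +6 burnt)
  -> target ignites at step 5
Step 6: cell (3,5)='.' (+4 fires, +5 burnt)
Step 7: cell (3,5)='.' (+3 fires, +4 burnt)
Step 8: cell (3,5)='.' (+1 fires, +3 burnt)
Step 9: cell (3,5)='.' (+0 fires, +1 burnt)
  fire out at step 9

5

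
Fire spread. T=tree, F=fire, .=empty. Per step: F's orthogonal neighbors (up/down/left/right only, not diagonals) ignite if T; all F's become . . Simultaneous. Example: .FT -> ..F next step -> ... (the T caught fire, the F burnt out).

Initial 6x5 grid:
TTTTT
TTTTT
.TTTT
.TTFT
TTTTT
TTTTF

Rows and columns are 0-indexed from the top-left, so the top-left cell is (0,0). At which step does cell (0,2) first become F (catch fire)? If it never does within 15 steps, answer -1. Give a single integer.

Step 1: cell (0,2)='T' (+6 fires, +2 burnt)
Step 2: cell (0,2)='T' (+6 fires, +6 burnt)
Step 3: cell (0,2)='T' (+6 fires, +6 burnt)
Step 4: cell (0,2)='F' (+5 fires, +6 burnt)
  -> target ignites at step 4
Step 5: cell (0,2)='.' (+2 fires, +5 burnt)
Step 6: cell (0,2)='.' (+1 fires, +2 burnt)
Step 7: cell (0,2)='.' (+0 fires, +1 burnt)
  fire out at step 7

4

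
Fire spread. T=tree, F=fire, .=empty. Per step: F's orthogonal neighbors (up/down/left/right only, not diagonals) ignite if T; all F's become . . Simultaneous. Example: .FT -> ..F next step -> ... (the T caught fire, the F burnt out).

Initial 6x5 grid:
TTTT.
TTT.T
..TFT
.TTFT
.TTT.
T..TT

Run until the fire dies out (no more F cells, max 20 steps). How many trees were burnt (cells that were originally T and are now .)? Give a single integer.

Answer: 18

Derivation:
Step 1: +5 fires, +2 burnt (F count now 5)
Step 2: +5 fires, +5 burnt (F count now 5)
Step 3: +4 fires, +5 burnt (F count now 4)
Step 4: +3 fires, +4 burnt (F count now 3)
Step 5: +1 fires, +3 burnt (F count now 1)
Step 6: +0 fires, +1 burnt (F count now 0)
Fire out after step 6
Initially T: 19, now '.': 29
Total burnt (originally-T cells now '.'): 18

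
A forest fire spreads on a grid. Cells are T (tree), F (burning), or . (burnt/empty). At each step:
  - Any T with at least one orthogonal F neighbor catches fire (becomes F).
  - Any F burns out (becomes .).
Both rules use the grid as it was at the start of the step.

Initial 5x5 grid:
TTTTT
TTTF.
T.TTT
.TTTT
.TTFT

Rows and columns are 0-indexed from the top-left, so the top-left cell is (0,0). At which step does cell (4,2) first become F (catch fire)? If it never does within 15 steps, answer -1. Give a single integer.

Step 1: cell (4,2)='F' (+6 fires, +2 burnt)
  -> target ignites at step 1
Step 2: cell (4,2)='.' (+8 fires, +6 burnt)
Step 3: cell (4,2)='.' (+3 fires, +8 burnt)
Step 4: cell (4,2)='.' (+2 fires, +3 burnt)
Step 5: cell (4,2)='.' (+0 fires, +2 burnt)
  fire out at step 5

1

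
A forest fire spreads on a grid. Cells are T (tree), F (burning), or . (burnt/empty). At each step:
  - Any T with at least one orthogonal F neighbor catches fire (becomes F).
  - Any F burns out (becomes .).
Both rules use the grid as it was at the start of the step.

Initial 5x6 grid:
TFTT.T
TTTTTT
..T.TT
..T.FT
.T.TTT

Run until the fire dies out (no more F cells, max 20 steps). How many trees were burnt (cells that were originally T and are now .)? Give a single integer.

Answer: 18

Derivation:
Step 1: +6 fires, +2 burnt (F count now 6)
Step 2: +7 fires, +6 burnt (F count now 7)
Step 3: +3 fires, +7 burnt (F count now 3)
Step 4: +2 fires, +3 burnt (F count now 2)
Step 5: +0 fires, +2 burnt (F count now 0)
Fire out after step 5
Initially T: 19, now '.': 29
Total burnt (originally-T cells now '.'): 18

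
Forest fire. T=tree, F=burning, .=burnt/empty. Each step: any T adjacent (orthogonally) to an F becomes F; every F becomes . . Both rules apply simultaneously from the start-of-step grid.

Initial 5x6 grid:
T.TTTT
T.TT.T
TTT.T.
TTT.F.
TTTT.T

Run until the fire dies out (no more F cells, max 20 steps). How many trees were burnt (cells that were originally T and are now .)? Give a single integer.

Step 1: +1 fires, +1 burnt (F count now 1)
Step 2: +0 fires, +1 burnt (F count now 0)
Fire out after step 2
Initially T: 21, now '.': 10
Total burnt (originally-T cells now '.'): 1

Answer: 1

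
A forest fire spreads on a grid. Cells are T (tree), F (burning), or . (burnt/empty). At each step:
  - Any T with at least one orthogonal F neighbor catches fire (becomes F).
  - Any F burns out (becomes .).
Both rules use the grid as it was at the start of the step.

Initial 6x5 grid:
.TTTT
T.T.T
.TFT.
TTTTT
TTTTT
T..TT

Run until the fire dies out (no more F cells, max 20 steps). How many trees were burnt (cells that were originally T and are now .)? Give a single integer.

Step 1: +4 fires, +1 burnt (F count now 4)
Step 2: +4 fires, +4 burnt (F count now 4)
Step 3: +6 fires, +4 burnt (F count now 6)
Step 4: +4 fires, +6 burnt (F count now 4)
Step 5: +3 fires, +4 burnt (F count now 3)
Step 6: +0 fires, +3 burnt (F count now 0)
Fire out after step 6
Initially T: 22, now '.': 29
Total burnt (originally-T cells now '.'): 21

Answer: 21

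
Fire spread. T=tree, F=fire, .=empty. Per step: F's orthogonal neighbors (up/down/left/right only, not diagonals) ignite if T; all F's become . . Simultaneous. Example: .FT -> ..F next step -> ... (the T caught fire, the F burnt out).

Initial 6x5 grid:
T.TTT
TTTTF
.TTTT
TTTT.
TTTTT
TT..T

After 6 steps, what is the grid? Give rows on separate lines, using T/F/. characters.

Step 1: 3 trees catch fire, 1 burn out
  T.TTF
  TTTF.
  .TTTF
  TTTT.
  TTTTT
  TT..T
Step 2: 3 trees catch fire, 3 burn out
  T.TF.
  TTF..
  .TTF.
  TTTT.
  TTTTT
  TT..T
Step 3: 4 trees catch fire, 3 burn out
  T.F..
  TF...
  .TF..
  TTTF.
  TTTTT
  TT..T
Step 4: 4 trees catch fire, 4 burn out
  T....
  F....
  .F...
  TTF..
  TTTFT
  TT..T
Step 5: 4 trees catch fire, 4 burn out
  F....
  .....
  .....
  TF...
  TTF.F
  TT..T
Step 6: 3 trees catch fire, 4 burn out
  .....
  .....
  .....
  F....
  TF...
  TT..F

.....
.....
.....
F....
TF...
TT..F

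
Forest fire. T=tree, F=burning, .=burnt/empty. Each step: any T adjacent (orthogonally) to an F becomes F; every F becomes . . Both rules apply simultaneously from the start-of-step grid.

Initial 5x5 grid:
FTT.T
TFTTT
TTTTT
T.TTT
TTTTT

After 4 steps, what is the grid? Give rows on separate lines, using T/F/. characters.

Step 1: 4 trees catch fire, 2 burn out
  .FT.T
  F.FTT
  TFTTT
  T.TTT
  TTTTT
Step 2: 4 trees catch fire, 4 burn out
  ..F.T
  ...FT
  F.FTT
  T.TTT
  TTTTT
Step 3: 4 trees catch fire, 4 burn out
  ....T
  ....F
  ...FT
  F.FTT
  TTTTT
Step 4: 5 trees catch fire, 4 burn out
  ....F
  .....
  ....F
  ...FT
  FTFTT

....F
.....
....F
...FT
FTFTT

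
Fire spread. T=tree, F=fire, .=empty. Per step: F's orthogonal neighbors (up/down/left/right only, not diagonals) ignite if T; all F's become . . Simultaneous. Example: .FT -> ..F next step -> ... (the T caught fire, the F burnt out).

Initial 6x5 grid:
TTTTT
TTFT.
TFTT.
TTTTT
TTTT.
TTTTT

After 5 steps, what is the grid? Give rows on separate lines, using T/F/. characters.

Step 1: 6 trees catch fire, 2 burn out
  TTFTT
  TF.F.
  F.FT.
  TFTTT
  TTTT.
  TTTTT
Step 2: 7 trees catch fire, 6 burn out
  TF.FT
  F....
  ...F.
  F.FTT
  TFTT.
  TTTTT
Step 3: 6 trees catch fire, 7 burn out
  F...F
  .....
  .....
  ...FT
  F.FT.
  TFTTT
Step 4: 4 trees catch fire, 6 burn out
  .....
  .....
  .....
  ....F
  ...F.
  F.FTT
Step 5: 1 trees catch fire, 4 burn out
  .....
  .....
  .....
  .....
  .....
  ...FT

.....
.....
.....
.....
.....
...FT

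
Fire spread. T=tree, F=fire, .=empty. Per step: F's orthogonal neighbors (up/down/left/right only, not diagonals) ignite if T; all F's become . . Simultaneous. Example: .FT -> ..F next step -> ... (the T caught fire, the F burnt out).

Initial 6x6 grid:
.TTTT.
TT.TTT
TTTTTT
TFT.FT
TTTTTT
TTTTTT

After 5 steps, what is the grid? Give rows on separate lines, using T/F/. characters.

Step 1: 7 trees catch fire, 2 burn out
  .TTTT.
  TT.TTT
  TFTTFT
  F.F..F
  TFTTFT
  TTTTTT
Step 2: 12 trees catch fire, 7 burn out
  .TTTT.
  TF.TFT
  F.FF.F
  ......
  F.FF.F
  TFTTFT
Step 3: 9 trees catch fire, 12 burn out
  .FTTF.
  F..F.F
  ......
  ......
  ......
  F.FF.F
Step 4: 2 trees catch fire, 9 burn out
  ..FF..
  ......
  ......
  ......
  ......
  ......
Step 5: 0 trees catch fire, 2 burn out
  ......
  ......
  ......
  ......
  ......
  ......

......
......
......
......
......
......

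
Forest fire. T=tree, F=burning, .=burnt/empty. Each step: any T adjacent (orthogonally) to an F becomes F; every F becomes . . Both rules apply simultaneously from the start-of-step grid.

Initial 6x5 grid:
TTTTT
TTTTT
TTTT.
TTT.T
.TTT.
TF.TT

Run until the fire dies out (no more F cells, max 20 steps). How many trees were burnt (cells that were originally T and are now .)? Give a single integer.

Step 1: +2 fires, +1 burnt (F count now 2)
Step 2: +2 fires, +2 burnt (F count now 2)
Step 3: +4 fires, +2 burnt (F count now 4)
Step 4: +4 fires, +4 burnt (F count now 4)
Step 5: +5 fires, +4 burnt (F count now 5)
Step 6: +3 fires, +5 burnt (F count now 3)
Step 7: +2 fires, +3 burnt (F count now 2)
Step 8: +1 fires, +2 burnt (F count now 1)
Step 9: +0 fires, +1 burnt (F count now 0)
Fire out after step 9
Initially T: 24, now '.': 29
Total burnt (originally-T cells now '.'): 23

Answer: 23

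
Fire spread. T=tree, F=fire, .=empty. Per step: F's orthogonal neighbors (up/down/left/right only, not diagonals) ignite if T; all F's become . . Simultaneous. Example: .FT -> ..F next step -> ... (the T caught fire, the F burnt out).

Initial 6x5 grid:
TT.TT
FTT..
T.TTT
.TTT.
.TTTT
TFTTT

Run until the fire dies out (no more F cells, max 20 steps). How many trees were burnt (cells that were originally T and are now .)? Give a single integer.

Step 1: +6 fires, +2 burnt (F count now 6)
Step 2: +5 fires, +6 burnt (F count now 5)
Step 3: +4 fires, +5 burnt (F count now 4)
Step 4: +3 fires, +4 burnt (F count now 3)
Step 5: +1 fires, +3 burnt (F count now 1)
Step 6: +0 fires, +1 burnt (F count now 0)
Fire out after step 6
Initially T: 21, now '.': 28
Total burnt (originally-T cells now '.'): 19

Answer: 19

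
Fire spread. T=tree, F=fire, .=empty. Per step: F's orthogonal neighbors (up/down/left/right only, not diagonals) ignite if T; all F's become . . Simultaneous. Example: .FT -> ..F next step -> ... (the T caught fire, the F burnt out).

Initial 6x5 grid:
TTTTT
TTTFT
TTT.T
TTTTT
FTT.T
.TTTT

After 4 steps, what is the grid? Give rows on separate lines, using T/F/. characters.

Step 1: 5 trees catch fire, 2 burn out
  TTTFT
  TTF.F
  TTT.T
  FTTTT
  .FT.T
  .TTTT
Step 2: 9 trees catch fire, 5 burn out
  TTF.F
  TF...
  FTF.F
  .FTTT
  ..F.T
  .FTTT
Step 3: 6 trees catch fire, 9 burn out
  TF...
  F....
  .F...
  ..FTF
  ....T
  ..FTT
Step 4: 4 trees catch fire, 6 burn out
  F....
  .....
  .....
  ...F.
  ....F
  ...FT

F....
.....
.....
...F.
....F
...FT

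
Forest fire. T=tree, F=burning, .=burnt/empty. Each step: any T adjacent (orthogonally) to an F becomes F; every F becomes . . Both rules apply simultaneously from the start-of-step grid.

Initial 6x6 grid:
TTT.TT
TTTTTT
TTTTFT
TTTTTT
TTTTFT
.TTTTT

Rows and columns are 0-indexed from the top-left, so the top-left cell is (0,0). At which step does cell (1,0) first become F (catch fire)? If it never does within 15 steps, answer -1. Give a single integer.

Step 1: cell (1,0)='T' (+7 fires, +2 burnt)
Step 2: cell (1,0)='T' (+9 fires, +7 burnt)
Step 3: cell (1,0)='T' (+6 fires, +9 burnt)
Step 4: cell (1,0)='T' (+6 fires, +6 burnt)
Step 5: cell (1,0)='F' (+3 fires, +6 burnt)
  -> target ignites at step 5
Step 6: cell (1,0)='.' (+1 fires, +3 burnt)
Step 7: cell (1,0)='.' (+0 fires, +1 burnt)
  fire out at step 7

5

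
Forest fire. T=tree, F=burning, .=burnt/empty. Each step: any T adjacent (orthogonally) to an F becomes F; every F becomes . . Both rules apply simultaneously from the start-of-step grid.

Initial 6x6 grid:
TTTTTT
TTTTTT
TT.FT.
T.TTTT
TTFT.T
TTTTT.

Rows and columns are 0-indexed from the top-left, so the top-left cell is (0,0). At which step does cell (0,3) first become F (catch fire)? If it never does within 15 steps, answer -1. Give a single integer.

Step 1: cell (0,3)='T' (+7 fires, +2 burnt)
Step 2: cell (0,3)='F' (+7 fires, +7 burnt)
  -> target ignites at step 2
Step 3: cell (0,3)='.' (+8 fires, +7 burnt)
Step 4: cell (0,3)='.' (+6 fires, +8 burnt)
Step 5: cell (0,3)='.' (+1 fires, +6 burnt)
Step 6: cell (0,3)='.' (+0 fires, +1 burnt)
  fire out at step 6

2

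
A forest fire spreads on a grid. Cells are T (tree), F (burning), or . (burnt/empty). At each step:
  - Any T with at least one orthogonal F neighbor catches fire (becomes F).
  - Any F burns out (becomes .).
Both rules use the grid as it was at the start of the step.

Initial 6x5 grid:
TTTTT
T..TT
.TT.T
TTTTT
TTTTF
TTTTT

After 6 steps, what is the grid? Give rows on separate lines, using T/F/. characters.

Step 1: 3 trees catch fire, 1 burn out
  TTTTT
  T..TT
  .TT.T
  TTTTF
  TTTF.
  TTTTF
Step 2: 4 trees catch fire, 3 burn out
  TTTTT
  T..TT
  .TT.F
  TTTF.
  TTF..
  TTTF.
Step 3: 4 trees catch fire, 4 burn out
  TTTTT
  T..TF
  .TT..
  TTF..
  TF...
  TTF..
Step 4: 6 trees catch fire, 4 burn out
  TTTTF
  T..F.
  .TF..
  TF...
  F....
  TF...
Step 5: 4 trees catch fire, 6 burn out
  TTTF.
  T....
  .F...
  F....
  .....
  F....
Step 6: 1 trees catch fire, 4 burn out
  TTF..
  T....
  .....
  .....
  .....
  .....

TTF..
T....
.....
.....
.....
.....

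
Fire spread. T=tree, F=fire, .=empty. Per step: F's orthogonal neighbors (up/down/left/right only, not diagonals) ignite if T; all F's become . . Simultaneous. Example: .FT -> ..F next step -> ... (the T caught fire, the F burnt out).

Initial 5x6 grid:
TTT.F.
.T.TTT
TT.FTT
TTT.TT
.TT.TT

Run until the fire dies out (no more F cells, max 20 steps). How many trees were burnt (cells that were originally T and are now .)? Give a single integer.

Step 1: +3 fires, +2 burnt (F count now 3)
Step 2: +3 fires, +3 burnt (F count now 3)
Step 3: +2 fires, +3 burnt (F count now 2)
Step 4: +1 fires, +2 burnt (F count now 1)
Step 5: +0 fires, +1 burnt (F count now 0)
Fire out after step 5
Initially T: 20, now '.': 19
Total burnt (originally-T cells now '.'): 9

Answer: 9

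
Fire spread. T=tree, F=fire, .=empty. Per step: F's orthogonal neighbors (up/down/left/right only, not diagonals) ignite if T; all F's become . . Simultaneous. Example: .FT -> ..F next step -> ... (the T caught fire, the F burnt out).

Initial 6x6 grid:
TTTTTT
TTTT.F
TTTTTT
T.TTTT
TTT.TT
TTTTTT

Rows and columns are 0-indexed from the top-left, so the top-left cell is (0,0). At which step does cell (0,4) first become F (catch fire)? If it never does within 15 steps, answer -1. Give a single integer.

Step 1: cell (0,4)='T' (+2 fires, +1 burnt)
Step 2: cell (0,4)='F' (+3 fires, +2 burnt)
  -> target ignites at step 2
Step 3: cell (0,4)='.' (+4 fires, +3 burnt)
Step 4: cell (0,4)='.' (+6 fires, +4 burnt)
Step 5: cell (0,4)='.' (+5 fires, +6 burnt)
Step 6: cell (0,4)='.' (+5 fires, +5 burnt)
Step 7: cell (0,4)='.' (+4 fires, +5 burnt)
Step 8: cell (0,4)='.' (+2 fires, +4 burnt)
Step 9: cell (0,4)='.' (+1 fires, +2 burnt)
Step 10: cell (0,4)='.' (+0 fires, +1 burnt)
  fire out at step 10

2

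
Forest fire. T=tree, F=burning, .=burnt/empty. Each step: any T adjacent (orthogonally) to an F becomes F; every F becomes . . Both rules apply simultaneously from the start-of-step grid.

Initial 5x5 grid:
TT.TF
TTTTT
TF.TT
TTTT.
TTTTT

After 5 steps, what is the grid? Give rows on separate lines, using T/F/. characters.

Step 1: 5 trees catch fire, 2 burn out
  TT.F.
  TFTTF
  F..TT
  TFTT.
  TTTTT
Step 2: 8 trees catch fire, 5 burn out
  TF...
  F.FF.
  ...TF
  F.FT.
  TFTTT
Step 3: 5 trees catch fire, 8 burn out
  F....
  .....
  ...F.
  ...F.
  F.FTT
Step 4: 1 trees catch fire, 5 burn out
  .....
  .....
  .....
  .....
  ...FT
Step 5: 1 trees catch fire, 1 burn out
  .....
  .....
  .....
  .....
  ....F

.....
.....
.....
.....
....F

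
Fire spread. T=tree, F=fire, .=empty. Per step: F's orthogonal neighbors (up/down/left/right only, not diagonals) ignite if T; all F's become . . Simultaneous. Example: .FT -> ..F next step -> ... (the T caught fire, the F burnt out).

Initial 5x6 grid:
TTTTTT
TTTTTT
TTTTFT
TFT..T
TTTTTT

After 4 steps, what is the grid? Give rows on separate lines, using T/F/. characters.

Step 1: 7 trees catch fire, 2 burn out
  TTTTTT
  TTTTFT
  TFTF.F
  F.F..T
  TFTTTT
Step 2: 9 trees catch fire, 7 burn out
  TTTTFT
  TFTF.F
  F.F...
  .....F
  F.FTTT
Step 3: 7 trees catch fire, 9 burn out
  TFTF.F
  F.F...
  ......
  ......
  ...FTF
Step 4: 3 trees catch fire, 7 burn out
  F.F...
  ......
  ......
  ......
  ....F.

F.F...
......
......
......
....F.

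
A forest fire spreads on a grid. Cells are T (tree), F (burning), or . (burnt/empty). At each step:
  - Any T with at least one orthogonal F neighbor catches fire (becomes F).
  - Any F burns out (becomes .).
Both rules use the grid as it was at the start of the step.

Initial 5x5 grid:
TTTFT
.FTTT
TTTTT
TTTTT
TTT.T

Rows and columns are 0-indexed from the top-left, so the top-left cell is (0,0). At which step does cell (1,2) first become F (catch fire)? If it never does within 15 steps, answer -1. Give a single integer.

Step 1: cell (1,2)='F' (+6 fires, +2 burnt)
  -> target ignites at step 1
Step 2: cell (1,2)='.' (+6 fires, +6 burnt)
Step 3: cell (1,2)='.' (+5 fires, +6 burnt)
Step 4: cell (1,2)='.' (+3 fires, +5 burnt)
Step 5: cell (1,2)='.' (+1 fires, +3 burnt)
Step 6: cell (1,2)='.' (+0 fires, +1 burnt)
  fire out at step 6

1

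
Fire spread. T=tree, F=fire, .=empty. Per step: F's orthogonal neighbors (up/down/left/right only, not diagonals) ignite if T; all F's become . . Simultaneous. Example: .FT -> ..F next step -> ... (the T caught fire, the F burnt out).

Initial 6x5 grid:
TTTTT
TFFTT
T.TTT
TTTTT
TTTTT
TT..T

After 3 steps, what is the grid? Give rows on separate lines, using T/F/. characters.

Step 1: 5 trees catch fire, 2 burn out
  TFFTT
  F..FT
  T.FTT
  TTTTT
  TTTTT
  TT..T
Step 2: 6 trees catch fire, 5 burn out
  F..FT
  ....F
  F..FT
  TTFTT
  TTTTT
  TT..T
Step 3: 6 trees catch fire, 6 burn out
  ....F
  .....
  ....F
  FF.FT
  TTFTT
  TT..T

....F
.....
....F
FF.FT
TTFTT
TT..T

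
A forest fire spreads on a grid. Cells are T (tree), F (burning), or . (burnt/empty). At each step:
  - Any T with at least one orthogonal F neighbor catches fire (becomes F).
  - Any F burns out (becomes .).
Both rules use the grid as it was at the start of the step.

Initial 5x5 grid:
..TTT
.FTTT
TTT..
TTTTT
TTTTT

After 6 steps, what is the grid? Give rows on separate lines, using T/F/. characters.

Step 1: 2 trees catch fire, 1 burn out
  ..TTT
  ..FTT
  TFT..
  TTTTT
  TTTTT
Step 2: 5 trees catch fire, 2 burn out
  ..FTT
  ...FT
  F.F..
  TFTTT
  TTTTT
Step 3: 5 trees catch fire, 5 burn out
  ...FT
  ....F
  .....
  F.FTT
  TFTTT
Step 4: 4 trees catch fire, 5 burn out
  ....F
  .....
  .....
  ...FT
  F.FTT
Step 5: 2 trees catch fire, 4 burn out
  .....
  .....
  .....
  ....F
  ...FT
Step 6: 1 trees catch fire, 2 burn out
  .....
  .....
  .....
  .....
  ....F

.....
.....
.....
.....
....F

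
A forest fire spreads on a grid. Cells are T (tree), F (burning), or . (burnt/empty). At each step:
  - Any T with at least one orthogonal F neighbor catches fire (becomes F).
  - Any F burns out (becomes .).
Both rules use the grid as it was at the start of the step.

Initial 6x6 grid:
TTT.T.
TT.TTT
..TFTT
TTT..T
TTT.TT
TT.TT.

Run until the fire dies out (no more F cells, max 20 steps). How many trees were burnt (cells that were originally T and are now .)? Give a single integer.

Answer: 20

Derivation:
Step 1: +3 fires, +1 burnt (F count now 3)
Step 2: +3 fires, +3 burnt (F count now 3)
Step 3: +5 fires, +3 burnt (F count now 5)
Step 4: +3 fires, +5 burnt (F count now 3)
Step 5: +3 fires, +3 burnt (F count now 3)
Step 6: +2 fires, +3 burnt (F count now 2)
Step 7: +1 fires, +2 burnt (F count now 1)
Step 8: +0 fires, +1 burnt (F count now 0)
Fire out after step 8
Initially T: 25, now '.': 31
Total burnt (originally-T cells now '.'): 20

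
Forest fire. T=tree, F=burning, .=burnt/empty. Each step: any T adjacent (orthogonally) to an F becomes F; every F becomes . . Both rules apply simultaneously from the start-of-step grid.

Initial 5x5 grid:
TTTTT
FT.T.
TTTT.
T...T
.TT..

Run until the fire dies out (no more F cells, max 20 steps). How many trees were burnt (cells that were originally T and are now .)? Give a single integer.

Answer: 12

Derivation:
Step 1: +3 fires, +1 burnt (F count now 3)
Step 2: +3 fires, +3 burnt (F count now 3)
Step 3: +2 fires, +3 burnt (F count now 2)
Step 4: +2 fires, +2 burnt (F count now 2)
Step 5: +2 fires, +2 burnt (F count now 2)
Step 6: +0 fires, +2 burnt (F count now 0)
Fire out after step 6
Initially T: 15, now '.': 22
Total burnt (originally-T cells now '.'): 12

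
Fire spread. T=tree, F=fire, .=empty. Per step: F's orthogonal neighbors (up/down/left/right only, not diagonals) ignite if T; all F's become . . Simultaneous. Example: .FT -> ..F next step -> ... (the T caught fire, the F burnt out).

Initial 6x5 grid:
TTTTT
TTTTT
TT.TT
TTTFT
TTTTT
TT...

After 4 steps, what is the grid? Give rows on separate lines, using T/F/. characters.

Step 1: 4 trees catch fire, 1 burn out
  TTTTT
  TTTTT
  TT.FT
  TTF.F
  TTTFT
  TT...
Step 2: 5 trees catch fire, 4 burn out
  TTTTT
  TTTFT
  TT..F
  TF...
  TTF.F
  TT...
Step 3: 6 trees catch fire, 5 burn out
  TTTFT
  TTF.F
  TF...
  F....
  TF...
  TT...
Step 4: 6 trees catch fire, 6 burn out
  TTF.F
  TF...
  F....
  .....
  F....
  TF...

TTF.F
TF...
F....
.....
F....
TF...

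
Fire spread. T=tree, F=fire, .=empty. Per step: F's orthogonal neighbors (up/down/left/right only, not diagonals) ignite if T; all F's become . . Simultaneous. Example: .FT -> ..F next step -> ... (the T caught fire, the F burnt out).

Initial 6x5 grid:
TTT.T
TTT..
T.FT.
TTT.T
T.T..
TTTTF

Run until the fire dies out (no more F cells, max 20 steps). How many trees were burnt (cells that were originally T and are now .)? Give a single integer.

Answer: 17

Derivation:
Step 1: +4 fires, +2 burnt (F count now 4)
Step 2: +5 fires, +4 burnt (F count now 5)
Step 3: +4 fires, +5 burnt (F count now 4)
Step 4: +4 fires, +4 burnt (F count now 4)
Step 5: +0 fires, +4 burnt (F count now 0)
Fire out after step 5
Initially T: 19, now '.': 28
Total burnt (originally-T cells now '.'): 17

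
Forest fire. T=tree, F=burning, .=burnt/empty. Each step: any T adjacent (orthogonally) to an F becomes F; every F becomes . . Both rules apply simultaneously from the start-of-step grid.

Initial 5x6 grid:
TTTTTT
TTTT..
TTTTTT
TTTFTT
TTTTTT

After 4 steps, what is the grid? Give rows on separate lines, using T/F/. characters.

Step 1: 4 trees catch fire, 1 burn out
  TTTTTT
  TTTT..
  TTTFTT
  TTF.FT
  TTTFTT
Step 2: 7 trees catch fire, 4 burn out
  TTTTTT
  TTTF..
  TTF.FT
  TF...F
  TTF.FT
Step 3: 7 trees catch fire, 7 burn out
  TTTFTT
  TTF...
  TF...F
  F.....
  TF...F
Step 4: 5 trees catch fire, 7 burn out
  TTF.FT
  TF....
  F.....
  ......
  F.....

TTF.FT
TF....
F.....
......
F.....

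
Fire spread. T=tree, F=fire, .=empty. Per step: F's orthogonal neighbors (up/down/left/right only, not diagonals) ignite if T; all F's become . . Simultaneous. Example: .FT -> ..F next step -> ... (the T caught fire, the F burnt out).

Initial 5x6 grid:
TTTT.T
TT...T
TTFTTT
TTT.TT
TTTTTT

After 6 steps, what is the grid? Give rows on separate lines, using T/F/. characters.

Step 1: 3 trees catch fire, 1 burn out
  TTTT.T
  TT...T
  TF.FTT
  TTF.TT
  TTTTTT
Step 2: 5 trees catch fire, 3 burn out
  TTTT.T
  TF...T
  F...FT
  TF..TT
  TTFTTT
Step 3: 7 trees catch fire, 5 burn out
  TFTT.T
  F....T
  .....F
  F...FT
  TF.FTT
Step 4: 6 trees catch fire, 7 burn out
  F.FT.T
  .....F
  ......
  .....F
  F...FT
Step 5: 3 trees catch fire, 6 burn out
  ...F.F
  ......
  ......
  ......
  .....F
Step 6: 0 trees catch fire, 3 burn out
  ......
  ......
  ......
  ......
  ......

......
......
......
......
......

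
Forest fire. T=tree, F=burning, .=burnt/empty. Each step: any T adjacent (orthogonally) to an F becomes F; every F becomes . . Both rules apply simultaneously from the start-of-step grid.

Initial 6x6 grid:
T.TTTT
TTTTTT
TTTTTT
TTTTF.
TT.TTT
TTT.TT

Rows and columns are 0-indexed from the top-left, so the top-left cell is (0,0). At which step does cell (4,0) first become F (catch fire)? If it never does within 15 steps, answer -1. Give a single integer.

Step 1: cell (4,0)='T' (+3 fires, +1 burnt)
Step 2: cell (4,0)='T' (+7 fires, +3 burnt)
Step 3: cell (4,0)='T' (+6 fires, +7 burnt)
Step 4: cell (4,0)='T' (+6 fires, +6 burnt)
Step 5: cell (4,0)='F' (+5 fires, +6 burnt)
  -> target ignites at step 5
Step 6: cell (4,0)='.' (+3 fires, +5 burnt)
Step 7: cell (4,0)='.' (+1 fires, +3 burnt)
Step 8: cell (4,0)='.' (+0 fires, +1 burnt)
  fire out at step 8

5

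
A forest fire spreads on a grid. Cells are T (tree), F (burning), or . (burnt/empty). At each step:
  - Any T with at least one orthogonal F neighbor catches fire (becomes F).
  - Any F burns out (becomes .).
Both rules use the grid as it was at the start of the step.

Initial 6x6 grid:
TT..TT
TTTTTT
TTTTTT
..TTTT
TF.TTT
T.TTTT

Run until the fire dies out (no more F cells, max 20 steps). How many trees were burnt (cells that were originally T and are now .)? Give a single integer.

Step 1: +1 fires, +1 burnt (F count now 1)
Step 2: +1 fires, +1 burnt (F count now 1)
Step 3: +0 fires, +1 burnt (F count now 0)
Fire out after step 3
Initially T: 29, now '.': 9
Total burnt (originally-T cells now '.'): 2

Answer: 2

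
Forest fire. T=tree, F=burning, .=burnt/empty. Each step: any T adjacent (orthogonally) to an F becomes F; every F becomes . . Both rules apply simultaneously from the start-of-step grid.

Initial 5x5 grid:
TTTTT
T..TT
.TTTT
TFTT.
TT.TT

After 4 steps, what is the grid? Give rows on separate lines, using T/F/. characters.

Step 1: 4 trees catch fire, 1 burn out
  TTTTT
  T..TT
  .FTTT
  F.FT.
  TF.TT
Step 2: 3 trees catch fire, 4 burn out
  TTTTT
  T..TT
  ..FTT
  ...F.
  F..TT
Step 3: 2 trees catch fire, 3 burn out
  TTTTT
  T..TT
  ...FT
  .....
  ...FT
Step 4: 3 trees catch fire, 2 burn out
  TTTTT
  T..FT
  ....F
  .....
  ....F

TTTTT
T..FT
....F
.....
....F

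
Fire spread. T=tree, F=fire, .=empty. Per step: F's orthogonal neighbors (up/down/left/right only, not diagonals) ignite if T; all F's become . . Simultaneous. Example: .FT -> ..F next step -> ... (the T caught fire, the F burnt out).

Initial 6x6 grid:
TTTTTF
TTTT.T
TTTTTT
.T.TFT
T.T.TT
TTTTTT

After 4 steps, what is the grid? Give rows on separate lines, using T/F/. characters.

Step 1: 6 trees catch fire, 2 burn out
  TTTTF.
  TTTT.F
  TTTTFT
  .T.F.F
  T.T.FT
  TTTTTT
Step 2: 5 trees catch fire, 6 burn out
  TTTF..
  TTTT..
  TTTF.F
  .T....
  T.T..F
  TTTTFT
Step 3: 5 trees catch fire, 5 burn out
  TTF...
  TTTF..
  TTF...
  .T....
  T.T...
  TTTF.F
Step 4: 4 trees catch fire, 5 burn out
  TF....
  TTF...
  TF....
  .T....
  T.T...
  TTF...

TF....
TTF...
TF....
.T....
T.T...
TTF...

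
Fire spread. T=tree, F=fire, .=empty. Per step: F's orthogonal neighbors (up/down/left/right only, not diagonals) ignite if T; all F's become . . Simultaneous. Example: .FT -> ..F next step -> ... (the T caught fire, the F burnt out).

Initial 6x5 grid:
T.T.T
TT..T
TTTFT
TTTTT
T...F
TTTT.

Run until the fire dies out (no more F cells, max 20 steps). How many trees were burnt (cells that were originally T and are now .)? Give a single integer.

Step 1: +4 fires, +2 burnt (F count now 4)
Step 2: +3 fires, +4 burnt (F count now 3)
Step 3: +4 fires, +3 burnt (F count now 4)
Step 4: +2 fires, +4 burnt (F count now 2)
Step 5: +2 fires, +2 burnt (F count now 2)
Step 6: +1 fires, +2 burnt (F count now 1)
Step 7: +1 fires, +1 burnt (F count now 1)
Step 8: +1 fires, +1 burnt (F count now 1)
Step 9: +1 fires, +1 burnt (F count now 1)
Step 10: +0 fires, +1 burnt (F count now 0)
Fire out after step 10
Initially T: 20, now '.': 29
Total burnt (originally-T cells now '.'): 19

Answer: 19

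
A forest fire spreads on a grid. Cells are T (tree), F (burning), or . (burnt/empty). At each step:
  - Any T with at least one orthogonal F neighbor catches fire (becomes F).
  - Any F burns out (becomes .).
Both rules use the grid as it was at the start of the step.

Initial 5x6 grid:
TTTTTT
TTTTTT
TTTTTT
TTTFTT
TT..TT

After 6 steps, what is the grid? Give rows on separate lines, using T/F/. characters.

Step 1: 3 trees catch fire, 1 burn out
  TTTTTT
  TTTTTT
  TTTFTT
  TTF.FT
  TT..TT
Step 2: 6 trees catch fire, 3 burn out
  TTTTTT
  TTTFTT
  TTF.FT
  TF...F
  TT..FT
Step 3: 8 trees catch fire, 6 burn out
  TTTFTT
  TTF.FT
  TF...F
  F.....
  TF...F
Step 4: 6 trees catch fire, 8 burn out
  TTF.FT
  TF...F
  F.....
  ......
  F.....
Step 5: 3 trees catch fire, 6 burn out
  TF...F
  F.....
  ......
  ......
  ......
Step 6: 1 trees catch fire, 3 burn out
  F.....
  ......
  ......
  ......
  ......

F.....
......
......
......
......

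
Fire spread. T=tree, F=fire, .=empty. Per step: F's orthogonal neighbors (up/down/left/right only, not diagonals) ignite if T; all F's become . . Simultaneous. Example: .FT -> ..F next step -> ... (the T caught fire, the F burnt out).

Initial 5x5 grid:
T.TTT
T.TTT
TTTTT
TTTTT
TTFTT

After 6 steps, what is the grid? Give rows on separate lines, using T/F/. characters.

Step 1: 3 trees catch fire, 1 burn out
  T.TTT
  T.TTT
  TTTTT
  TTFTT
  TF.FT
Step 2: 5 trees catch fire, 3 burn out
  T.TTT
  T.TTT
  TTFTT
  TF.FT
  F...F
Step 3: 5 trees catch fire, 5 burn out
  T.TTT
  T.FTT
  TF.FT
  F...F
  .....
Step 4: 4 trees catch fire, 5 burn out
  T.FTT
  T..FT
  F...F
  .....
  .....
Step 5: 3 trees catch fire, 4 burn out
  T..FT
  F...F
  .....
  .....
  .....
Step 6: 2 trees catch fire, 3 burn out
  F...F
  .....
  .....
  .....
  .....

F...F
.....
.....
.....
.....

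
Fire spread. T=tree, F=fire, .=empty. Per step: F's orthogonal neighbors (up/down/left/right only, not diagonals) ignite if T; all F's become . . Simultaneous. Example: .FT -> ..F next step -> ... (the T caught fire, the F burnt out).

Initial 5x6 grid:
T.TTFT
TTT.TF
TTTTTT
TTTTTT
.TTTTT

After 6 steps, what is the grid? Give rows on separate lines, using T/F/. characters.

Step 1: 4 trees catch fire, 2 burn out
  T.TF.F
  TTT.F.
  TTTTTF
  TTTTTT
  .TTTTT
Step 2: 3 trees catch fire, 4 burn out
  T.F...
  TTT...
  TTTTF.
  TTTTTF
  .TTTTT
Step 3: 4 trees catch fire, 3 burn out
  T.....
  TTF...
  TTTF..
  TTTTF.
  .TTTTF
Step 4: 4 trees catch fire, 4 burn out
  T.....
  TF....
  TTF...
  TTTF..
  .TTTF.
Step 5: 4 trees catch fire, 4 burn out
  T.....
  F.....
  TF....
  TTF...
  .TTF..
Step 6: 4 trees catch fire, 4 burn out
  F.....
  ......
  F.....
  TF....
  .TF...

F.....
......
F.....
TF....
.TF...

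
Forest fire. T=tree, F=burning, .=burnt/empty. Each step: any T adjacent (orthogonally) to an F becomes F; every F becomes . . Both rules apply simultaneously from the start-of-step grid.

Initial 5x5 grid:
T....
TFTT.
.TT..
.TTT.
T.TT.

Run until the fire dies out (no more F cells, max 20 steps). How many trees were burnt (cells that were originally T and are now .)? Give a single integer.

Step 1: +3 fires, +1 burnt (F count now 3)
Step 2: +4 fires, +3 burnt (F count now 4)
Step 3: +1 fires, +4 burnt (F count now 1)
Step 4: +2 fires, +1 burnt (F count now 2)
Step 5: +1 fires, +2 burnt (F count now 1)
Step 6: +0 fires, +1 burnt (F count now 0)
Fire out after step 6
Initially T: 12, now '.': 24
Total burnt (originally-T cells now '.'): 11

Answer: 11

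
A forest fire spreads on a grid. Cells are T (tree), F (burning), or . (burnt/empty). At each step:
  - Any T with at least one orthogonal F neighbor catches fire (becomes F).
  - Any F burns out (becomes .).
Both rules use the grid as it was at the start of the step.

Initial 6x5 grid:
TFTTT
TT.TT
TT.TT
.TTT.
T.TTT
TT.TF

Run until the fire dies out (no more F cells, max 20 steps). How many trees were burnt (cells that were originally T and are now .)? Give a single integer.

Answer: 19

Derivation:
Step 1: +5 fires, +2 burnt (F count now 5)
Step 2: +4 fires, +5 burnt (F count now 4)
Step 3: +6 fires, +4 burnt (F count now 6)
Step 4: +3 fires, +6 burnt (F count now 3)
Step 5: +1 fires, +3 burnt (F count now 1)
Step 6: +0 fires, +1 burnt (F count now 0)
Fire out after step 6
Initially T: 22, now '.': 27
Total burnt (originally-T cells now '.'): 19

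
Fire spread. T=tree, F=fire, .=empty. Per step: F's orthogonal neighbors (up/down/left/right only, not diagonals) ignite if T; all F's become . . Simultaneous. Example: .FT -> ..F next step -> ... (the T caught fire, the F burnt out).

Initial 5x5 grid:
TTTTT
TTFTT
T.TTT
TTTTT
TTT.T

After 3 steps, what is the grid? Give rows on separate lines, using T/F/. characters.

Step 1: 4 trees catch fire, 1 burn out
  TTFTT
  TF.FT
  T.FTT
  TTTTT
  TTT.T
Step 2: 6 trees catch fire, 4 burn out
  TF.FT
  F...F
  T..FT
  TTFTT
  TTT.T
Step 3: 7 trees catch fire, 6 burn out
  F...F
  .....
  F...F
  TF.FT
  TTF.T

F...F
.....
F...F
TF.FT
TTF.T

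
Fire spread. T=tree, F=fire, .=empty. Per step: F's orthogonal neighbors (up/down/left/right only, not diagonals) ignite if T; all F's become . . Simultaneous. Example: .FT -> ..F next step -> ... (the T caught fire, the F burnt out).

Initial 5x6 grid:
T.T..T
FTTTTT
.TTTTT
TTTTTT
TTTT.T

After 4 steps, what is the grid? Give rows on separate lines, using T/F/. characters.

Step 1: 2 trees catch fire, 1 burn out
  F.T..T
  .FTTTT
  .TTTTT
  TTTTTT
  TTTT.T
Step 2: 2 trees catch fire, 2 burn out
  ..T..T
  ..FTTT
  .FTTTT
  TTTTTT
  TTTT.T
Step 3: 4 trees catch fire, 2 burn out
  ..F..T
  ...FTT
  ..FTTT
  TFTTTT
  TTTT.T
Step 4: 5 trees catch fire, 4 burn out
  .....T
  ....FT
  ...FTT
  F.FTTT
  TFTT.T

.....T
....FT
...FTT
F.FTTT
TFTT.T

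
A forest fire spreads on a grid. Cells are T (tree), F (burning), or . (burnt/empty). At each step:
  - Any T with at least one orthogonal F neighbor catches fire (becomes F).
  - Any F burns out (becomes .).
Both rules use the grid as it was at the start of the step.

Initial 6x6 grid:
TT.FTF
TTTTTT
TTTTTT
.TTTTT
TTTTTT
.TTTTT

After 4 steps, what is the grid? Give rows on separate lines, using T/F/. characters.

Step 1: 3 trees catch fire, 2 burn out
  TT..F.
  TTTFTF
  TTTTTT
  .TTTTT
  TTTTTT
  .TTTTT
Step 2: 4 trees catch fire, 3 burn out
  TT....
  TTF.F.
  TTTFTF
  .TTTTT
  TTTTTT
  .TTTTT
Step 3: 5 trees catch fire, 4 burn out
  TT....
  TF....
  TTF.F.
  .TTFTF
  TTTTTT
  .TTTTT
Step 4: 7 trees catch fire, 5 burn out
  TF....
  F.....
  TF....
  .TF.F.
  TTTFTF
  .TTTTT

TF....
F.....
TF....
.TF.F.
TTTFTF
.TTTTT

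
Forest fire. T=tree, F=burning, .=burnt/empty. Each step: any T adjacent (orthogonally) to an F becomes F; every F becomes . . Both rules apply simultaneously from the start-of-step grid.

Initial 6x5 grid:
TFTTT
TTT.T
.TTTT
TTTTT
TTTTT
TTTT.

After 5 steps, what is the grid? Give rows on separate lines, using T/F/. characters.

Step 1: 3 trees catch fire, 1 burn out
  F.FTT
  TFT.T
  .TTTT
  TTTTT
  TTTTT
  TTTT.
Step 2: 4 trees catch fire, 3 burn out
  ...FT
  F.F.T
  .FTTT
  TTTTT
  TTTTT
  TTTT.
Step 3: 3 trees catch fire, 4 burn out
  ....F
  ....T
  ..FTT
  TFTTT
  TTTTT
  TTTT.
Step 4: 5 trees catch fire, 3 burn out
  .....
  ....F
  ...FT
  F.FTT
  TFTTT
  TTTT.
Step 5: 5 trees catch fire, 5 burn out
  .....
  .....
  ....F
  ...FT
  F.FTT
  TFTT.

.....
.....
....F
...FT
F.FTT
TFTT.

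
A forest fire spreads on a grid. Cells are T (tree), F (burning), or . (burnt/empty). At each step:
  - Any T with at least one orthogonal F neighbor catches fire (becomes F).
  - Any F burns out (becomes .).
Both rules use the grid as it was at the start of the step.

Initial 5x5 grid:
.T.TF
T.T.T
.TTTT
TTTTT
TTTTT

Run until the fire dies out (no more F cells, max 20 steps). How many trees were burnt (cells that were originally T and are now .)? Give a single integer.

Step 1: +2 fires, +1 burnt (F count now 2)
Step 2: +1 fires, +2 burnt (F count now 1)
Step 3: +2 fires, +1 burnt (F count now 2)
Step 4: +3 fires, +2 burnt (F count now 3)
Step 5: +4 fires, +3 burnt (F count now 4)
Step 6: +2 fires, +4 burnt (F count now 2)
Step 7: +2 fires, +2 burnt (F count now 2)
Step 8: +1 fires, +2 burnt (F count now 1)
Step 9: +0 fires, +1 burnt (F count now 0)
Fire out after step 9
Initially T: 19, now '.': 23
Total burnt (originally-T cells now '.'): 17

Answer: 17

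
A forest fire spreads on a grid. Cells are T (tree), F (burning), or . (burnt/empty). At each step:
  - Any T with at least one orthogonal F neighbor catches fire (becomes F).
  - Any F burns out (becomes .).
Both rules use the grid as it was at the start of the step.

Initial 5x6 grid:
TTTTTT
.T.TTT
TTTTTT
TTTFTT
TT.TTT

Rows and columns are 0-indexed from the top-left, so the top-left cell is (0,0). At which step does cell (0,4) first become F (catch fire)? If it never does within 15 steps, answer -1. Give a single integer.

Step 1: cell (0,4)='T' (+4 fires, +1 burnt)
Step 2: cell (0,4)='T' (+6 fires, +4 burnt)
Step 3: cell (0,4)='T' (+7 fires, +6 burnt)
Step 4: cell (0,4)='F' (+6 fires, +7 burnt)
  -> target ignites at step 4
Step 5: cell (0,4)='.' (+2 fires, +6 burnt)
Step 6: cell (0,4)='.' (+1 fires, +2 burnt)
Step 7: cell (0,4)='.' (+0 fires, +1 burnt)
  fire out at step 7

4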